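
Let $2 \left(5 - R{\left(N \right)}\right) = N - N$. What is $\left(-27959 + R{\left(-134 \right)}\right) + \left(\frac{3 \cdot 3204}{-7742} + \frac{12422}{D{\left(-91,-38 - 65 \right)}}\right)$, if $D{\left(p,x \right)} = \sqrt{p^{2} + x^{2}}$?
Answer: $- \frac{108214740}{3871} + \frac{6211 \sqrt{18890}}{9445} \approx -27865.0$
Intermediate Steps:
$R{\left(N \right)} = 5$ ($R{\left(N \right)} = 5 - \frac{N - N}{2} = 5 - 0 = 5 + 0 = 5$)
$\left(-27959 + R{\left(-134 \right)}\right) + \left(\frac{3 \cdot 3204}{-7742} + \frac{12422}{D{\left(-91,-38 - 65 \right)}}\right) = \left(-27959 + 5\right) + \left(\frac{3 \cdot 3204}{-7742} + \frac{12422}{\sqrt{\left(-91\right)^{2} + \left(-38 - 65\right)^{2}}}\right) = -27954 + \left(9612 \left(- \frac{1}{7742}\right) + \frac{12422}{\sqrt{8281 + \left(-103\right)^{2}}}\right) = -27954 - \left(\frac{4806}{3871} - \frac{12422}{\sqrt{8281 + 10609}}\right) = -27954 - \left(\frac{4806}{3871} - \frac{12422}{\sqrt{18890}}\right) = -27954 - \left(\frac{4806}{3871} - 12422 \frac{\sqrt{18890}}{18890}\right) = -27954 - \left(\frac{4806}{3871} - \frac{6211 \sqrt{18890}}{9445}\right) = - \frac{108214740}{3871} + \frac{6211 \sqrt{18890}}{9445}$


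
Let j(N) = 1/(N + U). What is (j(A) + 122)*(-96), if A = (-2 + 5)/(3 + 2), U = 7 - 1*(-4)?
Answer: -339888/29 ≈ -11720.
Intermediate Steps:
U = 11 (U = 7 + 4 = 11)
A = ⅗ (A = 3/5 = 3*(⅕) = ⅗ ≈ 0.60000)
j(N) = 1/(11 + N) (j(N) = 1/(N + 11) = 1/(11 + N))
(j(A) + 122)*(-96) = (1/(11 + ⅗) + 122)*(-96) = (1/(58/5) + 122)*(-96) = (5/58 + 122)*(-96) = (7081/58)*(-96) = -339888/29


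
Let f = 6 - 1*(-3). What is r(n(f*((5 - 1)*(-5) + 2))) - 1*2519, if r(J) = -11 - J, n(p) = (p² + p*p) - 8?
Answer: -55010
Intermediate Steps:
f = 9 (f = 6 + 3 = 9)
n(p) = -8 + 2*p² (n(p) = (p² + p²) - 8 = 2*p² - 8 = -8 + 2*p²)
r(n(f*((5 - 1)*(-5) + 2))) - 1*2519 = (-11 - (-8 + 2*(9*((5 - 1)*(-5) + 2))²)) - 1*2519 = (-11 - (-8 + 2*(9*(4*(-5) + 2))²)) - 2519 = (-11 - (-8 + 2*(9*(-20 + 2))²)) - 2519 = (-11 - (-8 + 2*(9*(-18))²)) - 2519 = (-11 - (-8 + 2*(-162)²)) - 2519 = (-11 - (-8 + 2*26244)) - 2519 = (-11 - (-8 + 52488)) - 2519 = (-11 - 1*52480) - 2519 = (-11 - 52480) - 2519 = -52491 - 2519 = -55010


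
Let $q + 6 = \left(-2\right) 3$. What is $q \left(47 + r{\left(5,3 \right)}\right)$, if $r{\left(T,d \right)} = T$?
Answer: $-624$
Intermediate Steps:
$q = -12$ ($q = -6 - 6 = -12$)
$q \left(47 + r{\left(5,3 \right)}\right) = - 12 \left(47 + 5\right) = \left(-12\right) 52 = -624$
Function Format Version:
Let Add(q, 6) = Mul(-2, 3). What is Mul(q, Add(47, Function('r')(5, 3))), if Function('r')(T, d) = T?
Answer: -624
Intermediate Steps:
q = -12 (q = Add(-6, Mul(-2, 3)) = Add(-6, -6) = -12)
Mul(q, Add(47, Function('r')(5, 3))) = Mul(-12, Add(47, 5)) = Mul(-12, 52) = -624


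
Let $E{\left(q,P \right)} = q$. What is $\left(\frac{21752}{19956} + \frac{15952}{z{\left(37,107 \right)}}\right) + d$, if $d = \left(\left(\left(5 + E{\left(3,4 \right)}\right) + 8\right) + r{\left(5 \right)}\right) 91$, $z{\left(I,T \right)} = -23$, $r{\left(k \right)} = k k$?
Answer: $\frac{348661603}{114747} \approx 3038.5$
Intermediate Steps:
$r{\left(k \right)} = k^{2}$
$d = 3731$ ($d = \left(\left(\left(5 + 3\right) + 8\right) + 5^{2}\right) 91 = \left(\left(8 + 8\right) + 25\right) 91 = \left(16 + 25\right) 91 = 41 \cdot 91 = 3731$)
$\left(\frac{21752}{19956} + \frac{15952}{z{\left(37,107 \right)}}\right) + d = \left(\frac{21752}{19956} + \frac{15952}{-23}\right) + 3731 = \left(21752 \cdot \frac{1}{19956} + 15952 \left(- \frac{1}{23}\right)\right) + 3731 = \left(\frac{5438}{4989} - \frac{15952}{23}\right) + 3731 = - \frac{79459454}{114747} + 3731 = \frac{348661603}{114747}$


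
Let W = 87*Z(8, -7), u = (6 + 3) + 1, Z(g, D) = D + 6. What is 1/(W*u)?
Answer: -1/870 ≈ -0.0011494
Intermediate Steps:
Z(g, D) = 6 + D
u = 10 (u = 9 + 1 = 10)
W = -87 (W = 87*(6 - 7) = 87*(-1) = -87)
1/(W*u) = 1/(-87*10) = 1/(-870) = -1/870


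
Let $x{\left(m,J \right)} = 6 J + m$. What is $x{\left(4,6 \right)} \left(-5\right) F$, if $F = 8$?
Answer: $-1600$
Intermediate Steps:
$x{\left(m,J \right)} = m + 6 J$
$x{\left(4,6 \right)} \left(-5\right) F = \left(4 + 6 \cdot 6\right) \left(-5\right) 8 = \left(4 + 36\right) \left(-5\right) 8 = 40 \left(-5\right) 8 = \left(-200\right) 8 = -1600$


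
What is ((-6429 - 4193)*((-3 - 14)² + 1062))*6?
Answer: -86101932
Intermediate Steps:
((-6429 - 4193)*((-3 - 14)² + 1062))*6 = -10622*((-17)² + 1062)*6 = -10622*(289 + 1062)*6 = -10622*1351*6 = -14350322*6 = -86101932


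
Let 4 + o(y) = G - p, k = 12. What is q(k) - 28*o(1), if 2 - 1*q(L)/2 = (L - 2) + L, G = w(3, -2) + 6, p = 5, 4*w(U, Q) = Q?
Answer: 58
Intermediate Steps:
w(U, Q) = Q/4
G = 11/2 (G = (¼)*(-2) + 6 = -½ + 6 = 11/2 ≈ 5.5000)
q(L) = 8 - 4*L (q(L) = 4 - 2*((L - 2) + L) = 4 - 2*((-2 + L) + L) = 4 - 2*(-2 + 2*L) = 4 + (4 - 4*L) = 8 - 4*L)
o(y) = -7/2 (o(y) = -4 + (11/2 - 1*5) = -4 + (11/2 - 5) = -4 + ½ = -7/2)
q(k) - 28*o(1) = (8 - 4*12) - 28*(-7/2) = (8 - 48) + 98 = -40 + 98 = 58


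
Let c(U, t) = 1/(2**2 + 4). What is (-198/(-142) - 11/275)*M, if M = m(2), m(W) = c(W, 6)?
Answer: 601/3550 ≈ 0.16930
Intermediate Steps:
c(U, t) = 1/8 (c(U, t) = 1/(4 + 4) = 1/8)
m(W) = 1/8
M = 1/8 ≈ 0.12500
(-198/(-142) - 11/275)*M = (-198/(-142) - 11/275)*(1/8) = (-198*(-1/142) - 11*1/275)*(1/8) = (99/71 - 1/25)*(1/8) = (2404/1775)*(1/8) = 601/3550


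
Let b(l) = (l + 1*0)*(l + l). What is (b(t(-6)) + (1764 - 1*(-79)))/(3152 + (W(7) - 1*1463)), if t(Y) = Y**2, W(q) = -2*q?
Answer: 887/335 ≈ 2.6478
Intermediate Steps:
b(l) = 2*l**2 (b(l) = (l + 0)*(2*l) = l*(2*l) = 2*l**2)
(b(t(-6)) + (1764 - 1*(-79)))/(3152 + (W(7) - 1*1463)) = (2*((-6)**2)**2 + (1764 - 1*(-79)))/(3152 + (-2*7 - 1*1463)) = (2*36**2 + (1764 + 79))/(3152 + (-14 - 1463)) = (2*1296 + 1843)/(3152 - 1477) = (2592 + 1843)/1675 = 4435*(1/1675) = 887/335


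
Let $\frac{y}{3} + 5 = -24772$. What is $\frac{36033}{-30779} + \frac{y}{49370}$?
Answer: $- \frac{4066783059}{1519559230} \approx -2.6763$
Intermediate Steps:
$y = -74331$ ($y = -15 + 3 \left(-24772\right) = -15 - 74316 = -74331$)
$\frac{36033}{-30779} + \frac{y}{49370} = \frac{36033}{-30779} - \frac{74331}{49370} = 36033 \left(- \frac{1}{30779}\right) - \frac{74331}{49370} = - \frac{36033}{30779} - \frac{74331}{49370} = - \frac{4066783059}{1519559230}$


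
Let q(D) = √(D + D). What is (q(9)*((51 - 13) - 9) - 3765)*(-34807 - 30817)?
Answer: 247074360 - 5709288*√2 ≈ 2.3900e+8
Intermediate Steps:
q(D) = √2*√D (q(D) = √(2*D) = √2*√D)
(q(9)*((51 - 13) - 9) - 3765)*(-34807 - 30817) = ((√2*√9)*((51 - 13) - 9) - 3765)*(-34807 - 30817) = ((√2*3)*(38 - 9) - 3765)*(-65624) = ((3*√2)*29 - 3765)*(-65624) = (87*√2 - 3765)*(-65624) = (-3765 + 87*√2)*(-65624) = 247074360 - 5709288*√2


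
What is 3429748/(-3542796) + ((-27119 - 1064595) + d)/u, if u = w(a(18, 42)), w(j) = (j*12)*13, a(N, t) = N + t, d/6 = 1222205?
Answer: 17037280461/25586860 ≈ 665.86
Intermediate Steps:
d = 7333230 (d = 6*1222205 = 7333230)
w(j) = 156*j (w(j) = (12*j)*13 = 156*j)
u = 9360 (u = 156*(18 + 42) = 156*60 = 9360)
3429748/(-3542796) + ((-27119 - 1064595) + d)/u = 3429748/(-3542796) + ((-27119 - 1064595) + 7333230)/9360 = 3429748*(-1/3542796) + (-1091714 + 7333230)*(1/9360) = -857437/885699 + 6241516*(1/9360) = -857437/885699 + 1560379/2340 = 17037280461/25586860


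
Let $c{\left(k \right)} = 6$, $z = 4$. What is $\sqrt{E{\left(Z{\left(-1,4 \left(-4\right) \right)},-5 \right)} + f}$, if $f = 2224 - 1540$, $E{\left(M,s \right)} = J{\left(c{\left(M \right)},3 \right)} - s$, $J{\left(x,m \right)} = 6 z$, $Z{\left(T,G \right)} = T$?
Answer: $\sqrt{713} \approx 26.702$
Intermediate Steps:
$J{\left(x,m \right)} = 24$ ($J{\left(x,m \right)} = 6 \cdot 4 = 24$)
$E{\left(M,s \right)} = 24 - s$
$f = 684$ ($f = 2224 - 1540 = 684$)
$\sqrt{E{\left(Z{\left(-1,4 \left(-4\right) \right)},-5 \right)} + f} = \sqrt{\left(24 - -5\right) + 684} = \sqrt{\left(24 + 5\right) + 684} = \sqrt{29 + 684} = \sqrt{713}$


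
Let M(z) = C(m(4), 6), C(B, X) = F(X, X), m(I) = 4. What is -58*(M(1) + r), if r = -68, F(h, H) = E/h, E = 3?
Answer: 3915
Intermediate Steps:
F(h, H) = 3/h
C(B, X) = 3/X
M(z) = ½ (M(z) = 3/6 = 3*(⅙) = ½)
-58*(M(1) + r) = -58*(½ - 68) = -58*(-135/2) = 3915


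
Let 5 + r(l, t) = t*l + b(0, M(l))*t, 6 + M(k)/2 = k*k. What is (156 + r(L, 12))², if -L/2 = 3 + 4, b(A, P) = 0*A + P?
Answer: 20638849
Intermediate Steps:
M(k) = -12 + 2*k² (M(k) = -12 + 2*(k*k) = -12 + 2*k²)
b(A, P) = P (b(A, P) = 0 + P = P)
L = -14 (L = -2*(3 + 4) = -2*7 = -14)
r(l, t) = -5 + l*t + t*(-12 + 2*l²) (r(l, t) = -5 + (t*l + (-12 + 2*l²)*t) = -5 + (l*t + t*(-12 + 2*l²)) = -5 + l*t + t*(-12 + 2*l²))
(156 + r(L, 12))² = (156 + (-5 - 14*12 + 2*12*(-6 + (-14)²)))² = (156 + (-5 - 168 + 2*12*(-6 + 196)))² = (156 + (-5 - 168 + 2*12*190))² = (156 + (-5 - 168 + 4560))² = (156 + 4387)² = 4543² = 20638849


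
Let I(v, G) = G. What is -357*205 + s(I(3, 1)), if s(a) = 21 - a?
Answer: -73165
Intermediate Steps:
-357*205 + s(I(3, 1)) = -357*205 + (21 - 1*1) = -73185 + (21 - 1) = -73185 + 20 = -73165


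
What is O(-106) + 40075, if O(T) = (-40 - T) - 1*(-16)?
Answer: 40157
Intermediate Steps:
O(T) = -24 - T (O(T) = (-40 - T) + 16 = -24 - T)
O(-106) + 40075 = (-24 - 1*(-106)) + 40075 = (-24 + 106) + 40075 = 82 + 40075 = 40157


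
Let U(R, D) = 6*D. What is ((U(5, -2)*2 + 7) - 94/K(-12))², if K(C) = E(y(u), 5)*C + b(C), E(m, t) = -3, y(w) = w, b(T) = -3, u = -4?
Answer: 429025/1089 ≈ 393.96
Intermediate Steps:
K(C) = -3 - 3*C (K(C) = -3*C - 3 = -3 - 3*C)
((U(5, -2)*2 + 7) - 94/K(-12))² = (((6*(-2))*2 + 7) - 94/(-3 - 3*(-12)))² = ((-12*2 + 7) - 94/(-3 + 36))² = ((-24 + 7) - 94/33)² = (-17 - 94*1/33)² = (-17 - 94/33)² = (-655/33)² = 429025/1089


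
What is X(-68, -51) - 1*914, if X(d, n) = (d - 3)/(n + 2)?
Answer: -44715/49 ≈ -912.55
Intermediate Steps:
X(d, n) = (-3 + d)/(2 + n)
X(-68, -51) - 1*914 = (-3 - 68)/(2 - 51) - 1*914 = -71/(-49) - 914 = -1/49*(-71) - 914 = 71/49 - 914 = -44715/49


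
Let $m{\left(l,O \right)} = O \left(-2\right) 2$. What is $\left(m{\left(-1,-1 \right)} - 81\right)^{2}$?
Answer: $5929$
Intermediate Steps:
$m{\left(l,O \right)} = - 4 O$ ($m{\left(l,O \right)} = - 2 O 2 = - 4 O$)
$\left(m{\left(-1,-1 \right)} - 81\right)^{2} = \left(\left(-4\right) \left(-1\right) - 81\right)^{2} = \left(4 - 81\right)^{2} = \left(-77\right)^{2} = 5929$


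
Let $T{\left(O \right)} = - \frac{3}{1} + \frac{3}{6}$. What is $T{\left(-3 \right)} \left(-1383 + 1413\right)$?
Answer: $-75$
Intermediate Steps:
$T{\left(O \right)} = - \frac{5}{2}$ ($T{\left(O \right)} = \left(-3\right) 1 + 3 \cdot \frac{1}{6} = -3 + \frac{1}{2} = - \frac{5}{2}$)
$T{\left(-3 \right)} \left(-1383 + 1413\right) = - \frac{5 \left(-1383 + 1413\right)}{2} = \left(- \frac{5}{2}\right) 30 = -75$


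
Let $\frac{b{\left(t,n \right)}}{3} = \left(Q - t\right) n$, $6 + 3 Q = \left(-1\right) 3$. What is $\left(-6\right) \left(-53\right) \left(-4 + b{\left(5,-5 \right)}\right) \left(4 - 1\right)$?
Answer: $110664$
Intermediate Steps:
$Q = -3$ ($Q = -2 + \frac{\left(-1\right) 3}{3} = -2 + \frac{1}{3} \left(-3\right) = -2 - 1 = -3$)
$b{\left(t,n \right)} = 3 n \left(-3 - t\right)$ ($b{\left(t,n \right)} = 3 \left(-3 - t\right) n = 3 n \left(-3 - t\right)$)
$\left(-6\right) \left(-53\right) \left(-4 + b{\left(5,-5 \right)}\right) \left(4 - 1\right) = \left(-6\right) \left(-53\right) \left(-4 - - 15 \left(3 + 5\right)\right) \left(4 - 1\right) = 318 \left(-4 - \left(-15\right) 8\right) 3 = 318 \left(-4 + 120\right) 3 = 318 \cdot 116 \cdot 3 = 318 \cdot 348 = 110664$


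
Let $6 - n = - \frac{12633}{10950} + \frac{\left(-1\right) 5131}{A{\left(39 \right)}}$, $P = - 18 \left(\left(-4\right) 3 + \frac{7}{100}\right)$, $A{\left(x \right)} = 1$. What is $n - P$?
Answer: $\frac{1797046}{365} \approx 4923.4$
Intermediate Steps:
$P = \frac{10737}{50}$ ($P = - 18 \left(-12 + 7 \cdot \frac{1}{100}\right) = - 18 \left(-12 + \frac{7}{100}\right) = \left(-18\right) \left(- \frac{1193}{100}\right) = \frac{10737}{50} \approx 214.74$)
$n = \frac{18754261}{3650}$ ($n = 6 - \left(- \frac{12633}{10950} + \frac{\left(-1\right) 5131}{1}\right) = 6 - \left(\left(-12633\right) \frac{1}{10950} - 5131\right) = 6 - \left(- \frac{4211}{3650} - 5131\right) = 6 - - \frac{18732361}{3650} = 6 + \frac{18732361}{3650} = \frac{18754261}{3650} \approx 5138.2$)
$n - P = \frac{18754261}{3650} - \frac{10737}{50} = \frac{1797046}{365}$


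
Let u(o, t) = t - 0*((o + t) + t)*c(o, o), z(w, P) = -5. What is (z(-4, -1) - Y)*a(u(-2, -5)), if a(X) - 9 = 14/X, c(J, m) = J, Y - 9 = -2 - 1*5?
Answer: -217/5 ≈ -43.400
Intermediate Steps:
Y = 2 (Y = 9 + (-2 - 1*5) = 9 + (-2 - 5) = 9 - 7 = 2)
u(o, t) = t (u(o, t) = t - 0*((o + t) + t)*o = t - 0*(o + 2*t)*o = t - 0*o = t - 1*0 = t + 0 = t)
a(X) = 9 + 14/X
(z(-4, -1) - Y)*a(u(-2, -5)) = (-5 - 1*2)*(9 + 14/(-5)) = (-5 - 2)*(9 + 14*(-1/5)) = -7*(9 - 14/5) = -7*31/5 = -217/5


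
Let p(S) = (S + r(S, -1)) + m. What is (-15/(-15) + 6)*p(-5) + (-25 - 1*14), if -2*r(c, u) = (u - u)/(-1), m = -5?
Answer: -109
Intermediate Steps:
r(c, u) = 0 (r(c, u) = -(u - u)/(2*(-1)) = -0*(-1) = -½*0 = 0)
p(S) = -5 + S (p(S) = (S + 0) - 5 = S - 5 = -5 + S)
(-15/(-15) + 6)*p(-5) + (-25 - 1*14) = (-15/(-15) + 6)*(-5 - 5) + (-25 - 1*14) = (-15*(-1/15) + 6)*(-10) + (-25 - 14) = (1 + 6)*(-10) - 39 = 7*(-10) - 39 = -70 - 39 = -109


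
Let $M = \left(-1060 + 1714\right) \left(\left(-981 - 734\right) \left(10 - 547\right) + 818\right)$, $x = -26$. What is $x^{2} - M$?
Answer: $-602838866$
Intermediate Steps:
$M = 602839542$ ($M = 654 \left(\left(-1715\right) \left(-537\right) + 818\right) = 654 \left(920955 + 818\right) = 654 \cdot 921773 = 602839542$)
$x^{2} - M = \left(-26\right)^{2} - 602839542 = 676 - 602839542 = -602838866$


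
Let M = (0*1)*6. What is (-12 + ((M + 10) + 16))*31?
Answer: 434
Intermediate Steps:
M = 0 (M = 0*6 = 0)
(-12 + ((M + 10) + 16))*31 = (-12 + ((0 + 10) + 16))*31 = (-12 + (10 + 16))*31 = (-12 + 26)*31 = 14*31 = 434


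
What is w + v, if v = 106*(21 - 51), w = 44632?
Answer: 41452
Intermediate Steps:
v = -3180 (v = 106*(-30) = -3180)
w + v = 44632 - 3180 = 41452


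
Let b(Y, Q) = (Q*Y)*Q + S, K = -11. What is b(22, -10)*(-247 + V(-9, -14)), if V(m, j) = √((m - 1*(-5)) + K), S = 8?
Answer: -545376 + 2208*I*√15 ≈ -5.4538e+5 + 8551.5*I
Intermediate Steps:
V(m, j) = √(-6 + m) (V(m, j) = √((m - 1*(-5)) - 11) = √((m + 5) - 11) = √((5 + m) - 11) = √(-6 + m))
b(Y, Q) = 8 + Y*Q² (b(Y, Q) = (Q*Y)*Q + 8 = Y*Q² + 8 = 8 + Y*Q²)
b(22, -10)*(-247 + V(-9, -14)) = (8 + 22*(-10)²)*(-247 + √(-6 - 9)) = (8 + 22*100)*(-247 + √(-15)) = (8 + 2200)*(-247 + I*√15) = 2208*(-247 + I*√15) = -545376 + 2208*I*√15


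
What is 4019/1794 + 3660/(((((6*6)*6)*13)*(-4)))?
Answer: 41213/21528 ≈ 1.9144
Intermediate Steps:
4019/1794 + 3660/(((((6*6)*6)*13)*(-4))) = 4019*(1/1794) + 3660/((((36*6)*13)*(-4))) = 4019/1794 + 3660/(((216*13)*(-4))) = 4019/1794 + 3660/((2808*(-4))) = 4019/1794 + 3660/(-11232) = 4019/1794 + 3660*(-1/11232) = 4019/1794 - 305/936 = 41213/21528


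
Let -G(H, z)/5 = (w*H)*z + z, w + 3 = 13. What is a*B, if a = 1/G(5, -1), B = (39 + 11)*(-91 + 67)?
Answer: -80/17 ≈ -4.7059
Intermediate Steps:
w = 10 (w = -3 + 13 = 10)
B = -1200 (B = 50*(-24) = -1200)
G(H, z) = -5*z - 50*H*z (G(H, z) = -5*((10*H)*z + z) = -5*(10*H*z + z) = -5*(z + 10*H*z) = -5*z - 50*H*z)
a = 1/255 (a = 1/(-5*(-1)*(1 + 10*5)) = 1/(-5*(-1)*(1 + 50)) = 1/(-5*(-1)*51) = 1/255 ≈ 0.0039216)
a*B = (1/255)*(-1200) = -80/17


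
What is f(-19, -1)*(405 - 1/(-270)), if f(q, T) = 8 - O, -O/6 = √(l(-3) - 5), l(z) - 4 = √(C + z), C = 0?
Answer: 437404/135 + 109351*√(-1 + I*√3)/45 ≈ 4958.3 + 2976.2*I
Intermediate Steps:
l(z) = 4 + √z (l(z) = 4 + √(0 + z) = 4 + √z)
O = -6*√(-1 + I*√3) (O = -6*√((4 + √(-3)) - 5) = -6*√((4 + I*√3) - 5) = -6*√(-1 + I*√3) ≈ -4.2426 - 7.3485*I)
f(q, T) = 8 + 6*√(-1 + I*√3) (f(q, T) = 8 - (-6)*√(-1 + I*√3) = 8 + 6*√(-1 + I*√3))
f(-19, -1)*(405 - 1/(-270)) = (8 + 6*√(-1 + I*√3))*(405 - 1/(-270)) = (8 + 6*√(-1 + I*√3))*(405 - 1*(-1/270)) = (8 + 6*√(-1 + I*√3))*(405 + 1/270) = (8 + 6*√(-1 + I*√3))*(109351/270) = 437404/135 + 109351*√(-1 + I*√3)/45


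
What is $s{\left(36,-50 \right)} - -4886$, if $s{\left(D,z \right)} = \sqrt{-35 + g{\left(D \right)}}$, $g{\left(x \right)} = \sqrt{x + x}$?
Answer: $4886 + \sqrt{-35 + 6 \sqrt{2}} \approx 4886.0 + 5.1492 i$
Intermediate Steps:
$g{\left(x \right)} = \sqrt{2} \sqrt{x}$ ($g{\left(x \right)} = \sqrt{2 x} = \sqrt{2} \sqrt{x}$)
$s{\left(D,z \right)} = \sqrt{-35 + \sqrt{2} \sqrt{D}}$
$s{\left(36,-50 \right)} - -4886 = \sqrt{-35 + \sqrt{2} \sqrt{36}} - -4886 = \sqrt{-35 + \sqrt{2} \cdot 6} + 4886 = \sqrt{-35 + 6 \sqrt{2}} + 4886 = 4886 + \sqrt{-35 + 6 \sqrt{2}}$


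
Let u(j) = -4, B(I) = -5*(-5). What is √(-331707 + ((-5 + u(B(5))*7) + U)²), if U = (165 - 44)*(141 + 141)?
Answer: √1161728214 ≈ 34084.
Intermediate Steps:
B(I) = 25
U = 34122 (U = 121*282 = 34122)
√(-331707 + ((-5 + u(B(5))*7) + U)²) = √(-331707 + ((-5 - 4*7) + 34122)²) = √(-331707 + ((-5 - 28) + 34122)²) = √(-331707 + (-33 + 34122)²) = √(-331707 + 34089²) = √(-331707 + 1162059921) = √1161728214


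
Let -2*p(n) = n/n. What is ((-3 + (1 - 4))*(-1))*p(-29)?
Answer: -3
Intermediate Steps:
p(n) = -1/2 (p(n) = -n/(2*n) = -1/2*1 = -1/2)
((-3 + (1 - 4))*(-1))*p(-29) = ((-3 + (1 - 4))*(-1))*(-1/2) = ((-3 - 3)*(-1))*(-1/2) = -6*(-1)*(-1/2) = 6*(-1/2) = -3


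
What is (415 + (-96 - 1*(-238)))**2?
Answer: 310249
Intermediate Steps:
(415 + (-96 - 1*(-238)))**2 = (415 + (-96 + 238))**2 = (415 + 142)**2 = 557**2 = 310249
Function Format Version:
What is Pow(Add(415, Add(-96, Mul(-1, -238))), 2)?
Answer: 310249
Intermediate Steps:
Pow(Add(415, Add(-96, Mul(-1, -238))), 2) = Pow(Add(415, Add(-96, 238)), 2) = Pow(Add(415, 142), 2) = Pow(557, 2) = 310249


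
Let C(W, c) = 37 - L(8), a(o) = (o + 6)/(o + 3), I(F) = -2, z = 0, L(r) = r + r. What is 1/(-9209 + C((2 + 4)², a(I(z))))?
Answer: -1/9188 ≈ -0.00010884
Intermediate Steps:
L(r) = 2*r
a(o) = (6 + o)/(3 + o)
C(W, c) = 21 (C(W, c) = 37 - 2*8 = 37 - 1*16 = 37 - 16 = 21)
1/(-9209 + C((2 + 4)², a(I(z)))) = 1/(-9209 + 21) = 1/(-9188) = -1/9188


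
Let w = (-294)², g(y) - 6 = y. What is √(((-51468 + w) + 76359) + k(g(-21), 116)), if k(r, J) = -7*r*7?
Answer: √112062 ≈ 334.76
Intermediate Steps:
g(y) = 6 + y
k(r, J) = -49*r
w = 86436
√(((-51468 + w) + 76359) + k(g(-21), 116)) = √(((-51468 + 86436) + 76359) - 49*(6 - 21)) = √((34968 + 76359) - 49*(-15)) = √(111327 + 735) = √112062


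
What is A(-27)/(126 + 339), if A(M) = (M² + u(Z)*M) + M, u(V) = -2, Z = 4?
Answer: 252/155 ≈ 1.6258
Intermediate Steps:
A(M) = M² - M (A(M) = (M² - 2*M) + M = M² - M)
A(-27)/(126 + 339) = (-27*(-1 - 27))/(126 + 339) = -27*(-28)/465 = 756*(1/465) = 252/155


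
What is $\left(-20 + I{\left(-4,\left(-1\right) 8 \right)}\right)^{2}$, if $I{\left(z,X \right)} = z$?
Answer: $576$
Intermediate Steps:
$\left(-20 + I{\left(-4,\left(-1\right) 8 \right)}\right)^{2} = \left(-20 - 4\right)^{2} = \left(-24\right)^{2} = 576$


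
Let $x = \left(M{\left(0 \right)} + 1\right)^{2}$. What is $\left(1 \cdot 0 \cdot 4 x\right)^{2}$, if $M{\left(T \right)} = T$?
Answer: $0$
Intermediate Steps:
$x = 1$ ($x = \left(0 + 1\right)^{2} = 1^{2} = 1$)
$\left(1 \cdot 0 \cdot 4 x\right)^{2} = \left(1 \cdot 0 \cdot 4 \cdot 1\right)^{2} = \left(0 \cdot 4 \cdot 1\right)^{2} = \left(0 \cdot 1\right)^{2} = 0^{2} = 0$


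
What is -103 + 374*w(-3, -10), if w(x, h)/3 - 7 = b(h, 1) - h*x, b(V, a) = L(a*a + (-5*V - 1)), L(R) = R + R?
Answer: 86291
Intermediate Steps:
L(R) = 2*R
b(V, a) = -2 - 10*V + 2*a² (b(V, a) = 2*(a*a + (-5*V - 1)) = 2*(a² + (-1 - 5*V)) = 2*(-1 + a² - 5*V) = -2 - 10*V + 2*a²)
w(x, h) = 21 - 30*h - 3*h*x (w(x, h) = 21 + 3*((-2 - 10*h + 2*1²) - h*x) = 21 + 3*((-2 - 10*h + 2*1) - h*x) = 21 + 3*((-2 - 10*h + 2) - h*x) = 21 + 3*(-10*h - h*x) = 21 + (-30*h - 3*h*x) = 21 - 30*h - 3*h*x)
-103 + 374*w(-3, -10) = -103 + 374*(21 - 30*(-10) - 3*(-10)*(-3)) = -103 + 374*(21 + 300 - 90) = -103 + 374*231 = -103 + 86394 = 86291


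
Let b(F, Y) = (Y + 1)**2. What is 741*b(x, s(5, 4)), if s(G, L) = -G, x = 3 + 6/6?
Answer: 11856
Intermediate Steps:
x = 4 (x = 3 + 6*(1/6) = 3 + 1 = 4)
b(F, Y) = (1 + Y)**2
741*b(x, s(5, 4)) = 741*(1 - 1*5)**2 = 741*(1 - 5)**2 = 741*(-4)**2 = 741*16 = 11856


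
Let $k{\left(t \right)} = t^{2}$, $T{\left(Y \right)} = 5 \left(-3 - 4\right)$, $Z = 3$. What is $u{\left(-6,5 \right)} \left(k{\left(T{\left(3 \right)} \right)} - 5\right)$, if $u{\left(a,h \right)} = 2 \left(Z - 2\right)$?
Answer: $2440$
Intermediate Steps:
$u{\left(a,h \right)} = 2$ ($u{\left(a,h \right)} = 2 \left(3 - 2\right) = 2 \cdot 1 = 2$)
$T{\left(Y \right)} = -35$ ($T{\left(Y \right)} = 5 \left(-7\right) = -35$)
$u{\left(-6,5 \right)} \left(k{\left(T{\left(3 \right)} \right)} - 5\right) = 2 \left(\left(-35\right)^{2} - 5\right) = 2 \left(1225 - 5\right) = 2 \cdot 1220 = 2440$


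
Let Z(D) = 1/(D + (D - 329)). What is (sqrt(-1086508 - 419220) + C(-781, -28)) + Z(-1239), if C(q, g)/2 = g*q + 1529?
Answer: 131350757/2807 + 8*I*sqrt(23527) ≈ 46794.0 + 1227.1*I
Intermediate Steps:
Z(D) = 1/(-329 + 2*D) (Z(D) = 1/(D + (-329 + D)) = 1/(-329 + 2*D))
C(q, g) = 3058 + 2*g*q (C(q, g) = 2*(g*q + 1529) = 2*(1529 + g*q) = 3058 + 2*g*q)
(sqrt(-1086508 - 419220) + C(-781, -28)) + Z(-1239) = (sqrt(-1086508 - 419220) + (3058 + 2*(-28)*(-781))) + 1/(-329 + 2*(-1239)) = (sqrt(-1505728) + (3058 + 43736)) + 1/(-329 - 2478) = (8*I*sqrt(23527) + 46794) + 1/(-2807) = (46794 + 8*I*sqrt(23527)) - 1/2807 = 131350757/2807 + 8*I*sqrt(23527)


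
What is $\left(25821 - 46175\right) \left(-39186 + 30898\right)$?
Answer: $168693952$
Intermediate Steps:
$\left(25821 - 46175\right) \left(-39186 + 30898\right) = \left(-20354\right) \left(-8288\right) = 168693952$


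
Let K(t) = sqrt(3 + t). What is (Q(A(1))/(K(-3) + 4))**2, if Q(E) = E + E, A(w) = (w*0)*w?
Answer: 0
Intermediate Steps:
A(w) = 0 (A(w) = 0*w = 0)
Q(E) = 2*E
(Q(A(1))/(K(-3) + 4))**2 = ((2*0)/(sqrt(3 - 3) + 4))**2 = (0/(sqrt(0) + 4))**2 = (0/(0 + 4))**2 = (0/4)**2 = ((1/4)*0)**2 = 0**2 = 0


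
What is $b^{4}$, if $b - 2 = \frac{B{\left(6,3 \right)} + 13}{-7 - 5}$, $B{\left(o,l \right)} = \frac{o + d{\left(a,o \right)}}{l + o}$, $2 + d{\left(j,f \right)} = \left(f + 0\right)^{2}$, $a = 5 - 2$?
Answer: $\frac{12117361}{136048896} \approx 0.089066$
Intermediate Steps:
$a = 3$
$d{\left(j,f \right)} = -2 + f^{2}$ ($d{\left(j,f \right)} = -2 + \left(f + 0\right)^{2} = -2 + f^{2}$)
$B{\left(o,l \right)} = \frac{-2 + o + o^{2}}{l + o}$ ($B{\left(o,l \right)} = \frac{o + \left(-2 + o^{2}\right)}{l + o} = \frac{-2 + o + o^{2}}{l + o}$)
$b = \frac{59}{108}$ ($b = 2 + \frac{\frac{-2 + 6 + 6^{2}}{3 + 6} + 13}{-7 - 5} = 2 + \frac{\frac{-2 + 6 + 36}{9} + 13}{-12} = 2 + \left(\frac{1}{9} \cdot 40 + 13\right) \left(- \frac{1}{12}\right) = 2 + \left(\frac{40}{9} + 13\right) \left(- \frac{1}{12}\right) = 2 + \frac{157}{9} \left(- \frac{1}{12}\right) = 2 - \frac{157}{108} = \frac{59}{108} \approx 0.5463$)
$b^{4} = \left(\frac{59}{108}\right)^{4} = \frac{12117361}{136048896}$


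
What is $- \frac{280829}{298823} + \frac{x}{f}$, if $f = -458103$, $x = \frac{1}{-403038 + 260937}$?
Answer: $- \frac{18281095758001264}{19452449276187669} \approx -0.93978$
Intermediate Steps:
$x = - \frac{1}{142101}$ ($x = \frac{1}{-142101} = - \frac{1}{142101} \approx -7.0372 \cdot 10^{-6}$)
$- \frac{280829}{298823} + \frac{x}{f} = - \frac{280829}{298823} - \frac{1}{142101 \left(-458103\right)} = \left(-280829\right) \frac{1}{298823} - - \frac{1}{65096894403} = - \frac{280829}{298823} + \frac{1}{65096894403} = - \frac{18281095758001264}{19452449276187669}$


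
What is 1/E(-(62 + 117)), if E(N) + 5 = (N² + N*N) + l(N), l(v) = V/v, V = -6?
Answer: 179/11469789 ≈ 1.5606e-5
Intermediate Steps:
l(v) = -6/v
E(N) = -5 - 6/N + 2*N² (E(N) = -5 + ((N² + N*N) - 6/N) = -5 + ((N² + N²) - 6/N) = -5 + (2*N² - 6/N) = -5 + (-6/N + 2*N²) = -5 - 6/N + 2*N²)
1/E(-(62 + 117)) = 1/(-5 - 6*(-1/(62 + 117)) + 2*(-(62 + 117))²) = 1/(-5 - 6/((-1*179)) + 2*(-1*179)²) = 1/(-5 - 6/(-179) + 2*(-179)²) = 1/(-5 - 6*(-1/179) + 2*32041) = 1/(-5 + 6/179 + 64082) = 1/(11469789/179) = 179/11469789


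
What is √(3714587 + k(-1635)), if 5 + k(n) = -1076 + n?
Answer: √3711871 ≈ 1926.6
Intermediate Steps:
k(n) = -1081 + n (k(n) = -5 + (-1076 + n) = -1081 + n)
√(3714587 + k(-1635)) = √(3714587 + (-1081 - 1635)) = √(3714587 - 2716) = √3711871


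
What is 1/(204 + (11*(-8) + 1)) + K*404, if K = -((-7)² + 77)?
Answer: -5955767/117 ≈ -50904.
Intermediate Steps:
K = -126 (K = -(49 + 77) = -1*126 = -126)
1/(204 + (11*(-8) + 1)) + K*404 = 1/(204 + (11*(-8) + 1)) - 126*404 = 1/(204 + (-88 + 1)) - 50904 = 1/(204 - 87) - 50904 = 1/117 - 50904 = -5955767/117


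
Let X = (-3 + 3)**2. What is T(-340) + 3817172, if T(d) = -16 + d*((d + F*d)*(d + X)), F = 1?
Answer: -74790844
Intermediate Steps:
X = 0 (X = 0**2 = 0)
T(d) = -16 + 2*d**3 (T(d) = -16 + d*((d + 1*d)*(d + 0)) = -16 + d*((d + d)*d) = -16 + d*((2*d)*d) = -16 + d*(2*d**2) = -16 + 2*d**3)
T(-340) + 3817172 = (-16 + 2*(-340)**3) + 3817172 = (-16 + 2*(-39304000)) + 3817172 = (-16 - 78608000) + 3817172 = -78608016 + 3817172 = -74790844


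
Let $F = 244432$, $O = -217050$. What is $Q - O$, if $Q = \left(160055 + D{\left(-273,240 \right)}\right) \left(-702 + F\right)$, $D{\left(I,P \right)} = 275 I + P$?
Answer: $20770887650$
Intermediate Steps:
$D{\left(I,P \right)} = P + 275 I$
$Q = 20770670600$ ($Q = \left(160055 + \left(240 + 275 \left(-273\right)\right)\right) \left(-702 + 244432\right) = \left(160055 + \left(240 - 75075\right)\right) 243730 = \left(160055 - 74835\right) 243730 = 85220 \cdot 243730 = 20770670600$)
$Q - O = 20770670600 - -217050 = 20770670600 + 217050 = 20770887650$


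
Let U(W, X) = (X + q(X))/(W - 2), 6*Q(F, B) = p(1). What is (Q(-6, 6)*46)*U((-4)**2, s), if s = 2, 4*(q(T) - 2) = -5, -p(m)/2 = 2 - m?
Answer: -253/84 ≈ -3.0119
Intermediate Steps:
p(m) = -4 + 2*m (p(m) = -2*(2 - m) = -4 + 2*m)
q(T) = 3/4 (q(T) = 2 + (1/4)*(-5) = 2 - 5/4 = 3/4)
Q(F, B) = -1/3 (Q(F, B) = (-4 + 2*1)/6 = (-4 + 2)/6 = (1/6)*(-2) = -1/3)
U(W, X) = (3/4 + X)/(-2 + W) (U(W, X) = (X + 3/4)/(W - 2) = (3/4 + X)/(-2 + W))
(Q(-6, 6)*46)*U((-4)**2, s) = (-1/3*46)*((3/4 + 2)/(-2 + (-4)**2)) = -46*11/(3*(-2 + 16)*4) = -46*11/(3*14*4) = -23*11/(21*4) = -46/3*11/56 = -253/84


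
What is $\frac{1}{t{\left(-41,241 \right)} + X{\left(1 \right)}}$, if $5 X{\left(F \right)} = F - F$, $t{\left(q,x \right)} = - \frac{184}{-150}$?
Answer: $\frac{75}{92} \approx 0.81522$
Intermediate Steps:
$t{\left(q,x \right)} = \frac{92}{75}$ ($t{\left(q,x \right)} = \left(-184\right) \left(- \frac{1}{150}\right) = \frac{92}{75}$)
$X{\left(F \right)} = 0$ ($X{\left(F \right)} = \frac{F - F}{5} = \frac{1}{5} \cdot 0 = 0$)
$\frac{1}{t{\left(-41,241 \right)} + X{\left(1 \right)}} = \frac{1}{\frac{92}{75} + 0} = \frac{1}{\frac{92}{75}} = \frac{75}{92}$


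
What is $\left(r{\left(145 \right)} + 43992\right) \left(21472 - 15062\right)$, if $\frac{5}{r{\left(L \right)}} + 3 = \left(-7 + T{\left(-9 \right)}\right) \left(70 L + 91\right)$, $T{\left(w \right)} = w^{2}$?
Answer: $\frac{213699793698370}{757831} \approx 2.8199 \cdot 10^{8}$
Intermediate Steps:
$r{\left(L \right)} = \frac{5}{6731 + 5180 L}$ ($r{\left(L \right)} = \frac{5}{-3 + \left(-7 + \left(-9\right)^{2}\right) \left(70 L + 91\right)} = \frac{5}{-3 + \left(-7 + 81\right) \left(91 + 70 L\right)} = \frac{5}{-3 + 74 \left(91 + 70 L\right)} = \frac{5}{-3 + \left(6734 + 5180 L\right)} = \frac{5}{6731 + 5180 L}$)
$\left(r{\left(145 \right)} + 43992\right) \left(21472 - 15062\right) = \left(\frac{5}{6731 + 5180 \cdot 145} + 43992\right) \left(21472 - 15062\right) = \left(\frac{5}{6731 + 751100} + 43992\right) 6410 = \left(\frac{5}{757831} + 43992\right) 6410 = \frac{33338501357}{757831} \cdot 6410 = \frac{213699793698370}{757831}$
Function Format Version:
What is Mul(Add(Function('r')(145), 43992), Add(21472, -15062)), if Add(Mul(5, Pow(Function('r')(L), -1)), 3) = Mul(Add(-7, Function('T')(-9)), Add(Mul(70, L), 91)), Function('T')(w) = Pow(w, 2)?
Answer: Rational(213699793698370, 757831) ≈ 2.8199e+8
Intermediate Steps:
Function('r')(L) = Mul(5, Pow(Add(6731, Mul(5180, L)), -1)) (Function('r')(L) = Mul(5, Pow(Add(-3, Mul(Add(-7, Pow(-9, 2)), Add(Mul(70, L), 91))), -1)) = Mul(5, Pow(Add(-3, Mul(Add(-7, 81), Add(91, Mul(70, L)))), -1)) = Mul(5, Pow(Add(-3, Mul(74, Add(91, Mul(70, L)))), -1)) = Mul(5, Pow(Add(-3, Add(6734, Mul(5180, L))), -1)) = Mul(5, Pow(Add(6731, Mul(5180, L)), -1)))
Mul(Add(Function('r')(145), 43992), Add(21472, -15062)) = Mul(Add(Mul(5, Pow(Add(6731, Mul(5180, 145)), -1)), 43992), Add(21472, -15062)) = Mul(Add(Mul(5, Pow(Add(6731, 751100), -1)), 43992), 6410) = Mul(Add(Mul(5, Pow(757831, -1)), 43992), 6410) = Mul(Add(Mul(5, Rational(1, 757831)), 43992), 6410) = Mul(Add(Rational(5, 757831), 43992), 6410) = Mul(Rational(33338501357, 757831), 6410) = Rational(213699793698370, 757831)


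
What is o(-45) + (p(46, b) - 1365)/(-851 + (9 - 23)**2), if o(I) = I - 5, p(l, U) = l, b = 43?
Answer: -31431/655 ≈ -47.986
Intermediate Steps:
o(I) = -5 + I
o(-45) + (p(46, b) - 1365)/(-851 + (9 - 23)**2) = (-5 - 45) + (46 - 1365)/(-851 + (9 - 23)**2) = -50 - 1319/(-851 + (-14)**2) = -50 - 1319/(-851 + 196) = -50 - 1319/(-655) = -50 - 1319*(-1/655) = -50 + 1319/655 = -31431/655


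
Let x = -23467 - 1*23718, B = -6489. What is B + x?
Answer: -53674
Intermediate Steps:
x = -47185 (x = -23467 - 23718 = -47185)
B + x = -6489 - 47185 = -53674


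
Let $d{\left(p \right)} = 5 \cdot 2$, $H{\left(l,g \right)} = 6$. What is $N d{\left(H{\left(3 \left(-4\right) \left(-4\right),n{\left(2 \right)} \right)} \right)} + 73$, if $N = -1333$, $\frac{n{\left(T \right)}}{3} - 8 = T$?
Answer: $-13257$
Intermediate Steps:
$n{\left(T \right)} = 24 + 3 T$
$d{\left(p \right)} = 10$
$N d{\left(H{\left(3 \left(-4\right) \left(-4\right),n{\left(2 \right)} \right)} \right)} + 73 = \left(-1333\right) 10 + 73 = -13330 + 73 = -13257$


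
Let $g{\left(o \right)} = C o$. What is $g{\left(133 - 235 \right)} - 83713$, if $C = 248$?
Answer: $-109009$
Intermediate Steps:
$g{\left(o \right)} = 248 o$
$g{\left(133 - 235 \right)} - 83713 = 248 \left(133 - 235\right) - 83713 = 248 \left(-102\right) - 83713 = -25296 - 83713 = -109009$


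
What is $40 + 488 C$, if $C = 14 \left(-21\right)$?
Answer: $-143432$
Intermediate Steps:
$C = -294$
$40 + 488 C = 40 + 488 \left(-294\right) = 40 - 143472 = -143432$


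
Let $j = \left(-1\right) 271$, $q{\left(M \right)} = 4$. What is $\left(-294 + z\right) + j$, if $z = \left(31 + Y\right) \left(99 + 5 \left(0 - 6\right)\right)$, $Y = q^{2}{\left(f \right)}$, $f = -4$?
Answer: $2678$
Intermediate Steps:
$Y = 16$ ($Y = 4^{2} = 16$)
$j = -271$
$z = 3243$ ($z = \left(31 + 16\right) \left(99 + 5 \left(0 - 6\right)\right) = 47 \left(99 + 5 \left(-6\right)\right) = 47 \left(99 - 30\right) = 47 \cdot 69 = 3243$)
$\left(-294 + z\right) + j = \left(-294 + 3243\right) - 271 = 2949 - 271 = 2678$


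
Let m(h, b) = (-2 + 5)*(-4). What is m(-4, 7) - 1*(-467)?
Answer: 455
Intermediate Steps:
m(h, b) = -12 (m(h, b) = 3*(-4) = -12)
m(-4, 7) - 1*(-467) = -12 - 1*(-467) = -12 + 467 = 455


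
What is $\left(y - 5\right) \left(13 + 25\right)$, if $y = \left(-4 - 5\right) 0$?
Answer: $-190$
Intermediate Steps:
$y = 0$ ($y = \left(-9\right) 0 = 0$)
$\left(y - 5\right) \left(13 + 25\right) = \left(0 - 5\right) \left(13 + 25\right) = \left(-5\right) 38 = -190$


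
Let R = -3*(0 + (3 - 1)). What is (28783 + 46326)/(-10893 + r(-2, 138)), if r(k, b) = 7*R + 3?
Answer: -75109/10932 ≈ -6.8706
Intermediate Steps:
R = -6 (R = -3*(0 + 2) = -3*2 = -6)
r(k, b) = -39 (r(k, b) = 7*(-6) + 3 = -42 + 3 = -39)
(28783 + 46326)/(-10893 + r(-2, 138)) = (28783 + 46326)/(-10893 - 39) = 75109/(-10932) = 75109*(-1/10932) = -75109/10932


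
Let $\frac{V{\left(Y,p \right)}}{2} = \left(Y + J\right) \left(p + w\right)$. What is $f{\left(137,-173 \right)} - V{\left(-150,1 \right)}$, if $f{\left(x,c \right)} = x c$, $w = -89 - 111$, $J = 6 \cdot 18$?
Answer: $-40417$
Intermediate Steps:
$J = 108$
$w = -200$ ($w = -89 - 111 = -200$)
$V{\left(Y,p \right)} = 2 \left(-200 + p\right) \left(108 + Y\right)$ ($V{\left(Y,p \right)} = 2 \left(Y + 108\right) \left(p - 200\right) = 2 \left(108 + Y\right) \left(-200 + p\right) = 2 \left(-200 + p\right) \left(108 + Y\right)$)
$f{\left(x,c \right)} = c x$
$f{\left(137,-173 \right)} - V{\left(-150,1 \right)} = \left(-173\right) 137 - \left(-43200 - -60000 + 216 \cdot 1 + 2 \left(-150\right) 1\right) = -23701 - \left(-43200 + 60000 + 216 - 300\right) = -23701 - 16716 = -40417$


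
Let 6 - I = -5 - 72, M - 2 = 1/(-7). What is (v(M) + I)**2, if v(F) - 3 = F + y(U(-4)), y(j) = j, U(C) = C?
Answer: 344569/49 ≈ 7032.0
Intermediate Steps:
M = 13/7 (M = 2 + 1/(-7) = 2 - 1/7 = 13/7 ≈ 1.8571)
I = 83 (I = 6 - (-5 - 72) = 6 - 1*(-77) = 6 + 77 = 83)
v(F) = -1 + F (v(F) = 3 + (F - 4) = 3 + (-4 + F) = -1 + F)
(v(M) + I)**2 = ((-1 + 13/7) + 83)**2 = (6/7 + 83)**2 = (587/7)**2 = 344569/49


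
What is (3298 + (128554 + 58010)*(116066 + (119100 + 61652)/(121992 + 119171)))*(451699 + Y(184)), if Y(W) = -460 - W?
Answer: 181189305181067099290/18551 ≈ 9.7671e+15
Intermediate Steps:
(3298 + (128554 + 58010)*(116066 + (119100 + 61652)/(121992 + 119171)))*(451699 + Y(184)) = (3298 + (128554 + 58010)*(116066 + (119100 + 61652)/(121992 + 119171)))*(451699 + (-460 - 1*184)) = (3298 + 186564*(116066 + 180752/241163))*(451699 + (-460 - 184)) = (3298 + 186564*(116066 + 180752*(1/241163)))*(451699 - 644) = (3298 + 186564*(116066 + 13904/18551))*451055 = (3298 + 186564*(2153154270/18551))*451055 = (3298 + 401701073228280/18551)*451055 = (401701134409478/18551)*451055 = 181189305181067099290/18551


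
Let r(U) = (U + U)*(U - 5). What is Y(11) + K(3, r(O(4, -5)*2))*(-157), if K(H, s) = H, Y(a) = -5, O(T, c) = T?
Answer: -476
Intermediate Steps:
r(U) = 2*U*(-5 + U) (r(U) = (2*U)*(-5 + U) = 2*U*(-5 + U))
Y(11) + K(3, r(O(4, -5)*2))*(-157) = -5 + 3*(-157) = -5 - 471 = -476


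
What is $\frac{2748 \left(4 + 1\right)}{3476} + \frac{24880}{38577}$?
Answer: $\frac{14012065}{3047583} \approx 4.5978$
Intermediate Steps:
$\frac{2748 \left(4 + 1\right)}{3476} + \frac{24880}{38577} = 2748 \cdot 5 \cdot \frac{1}{3476} + 24880 \cdot \frac{1}{38577} = 13740 \cdot \frac{1}{3476} + \frac{24880}{38577} = \frac{3435}{869} + \frac{24880}{38577} = \frac{14012065}{3047583}$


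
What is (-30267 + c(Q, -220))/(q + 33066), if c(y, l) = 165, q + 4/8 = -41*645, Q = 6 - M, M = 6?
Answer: -60204/13241 ≈ -4.5468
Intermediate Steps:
Q = 0 (Q = 6 - 1*6 = 6 - 6 = 0)
q = -52891/2 (q = -½ - 41*645 = -½ - 26445 = -52891/2 ≈ -26446.)
(-30267 + c(Q, -220))/(q + 33066) = (-30267 + 165)/(-52891/2 + 33066) = -30102/13241/2 = -30102*2/13241 = -60204/13241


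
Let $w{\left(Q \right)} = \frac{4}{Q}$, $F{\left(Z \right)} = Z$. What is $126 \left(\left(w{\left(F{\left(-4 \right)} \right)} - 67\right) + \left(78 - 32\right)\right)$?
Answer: $-2772$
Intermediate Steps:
$126 \left(\left(w{\left(F{\left(-4 \right)} \right)} - 67\right) + \left(78 - 32\right)\right) = 126 \left(\left(\frac{4}{-4} - 67\right) + \left(78 - 32\right)\right) = 126 \left(\left(4 \left(- \frac{1}{4}\right) - 67\right) + \left(78 - 32\right)\right) = 126 \left(\left(-1 - 67\right) + 46\right) = 126 \left(-68 + 46\right) = 126 \left(-22\right) = -2772$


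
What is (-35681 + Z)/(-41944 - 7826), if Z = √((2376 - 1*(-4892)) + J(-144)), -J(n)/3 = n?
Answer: 35681/49770 - √77/4977 ≈ 0.71515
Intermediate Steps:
J(n) = -3*n
Z = 10*√77 (Z = √((2376 - 1*(-4892)) - 3*(-144)) = √((2376 + 4892) + 432) = √(7268 + 432) = √7700 = 10*√77 ≈ 87.750)
(-35681 + Z)/(-41944 - 7826) = (-35681 + 10*√77)/(-41944 - 7826) = (-35681 + 10*√77)/(-49770) = (-35681 + 10*√77)*(-1/49770) = 35681/49770 - √77/4977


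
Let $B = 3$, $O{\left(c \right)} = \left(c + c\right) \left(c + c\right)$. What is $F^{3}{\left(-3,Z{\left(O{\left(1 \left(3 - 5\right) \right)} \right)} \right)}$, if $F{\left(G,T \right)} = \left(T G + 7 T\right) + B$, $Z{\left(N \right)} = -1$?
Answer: $-1$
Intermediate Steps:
$O{\left(c \right)} = 4 c^{2}$ ($O{\left(c \right)} = 2 c 2 c = 4 c^{2}$)
$F{\left(G,T \right)} = 3 + 7 T + G T$ ($F{\left(G,T \right)} = \left(T G + 7 T\right) + 3 = \left(G T + 7 T\right) + 3 = \left(7 T + G T\right) + 3 = 3 + 7 T + G T$)
$F^{3}{\left(-3,Z{\left(O{\left(1 \left(3 - 5\right) \right)} \right)} \right)} = \left(3 + 7 \left(-1\right) - -3\right)^{3} = \left(3 - 7 + 3\right)^{3} = \left(-1\right)^{3} = -1$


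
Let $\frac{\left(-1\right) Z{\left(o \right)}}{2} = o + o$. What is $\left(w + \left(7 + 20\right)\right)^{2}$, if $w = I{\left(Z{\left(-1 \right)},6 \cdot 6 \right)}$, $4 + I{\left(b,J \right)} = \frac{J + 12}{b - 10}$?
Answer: $225$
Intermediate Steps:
$Z{\left(o \right)} = - 4 o$ ($Z{\left(o \right)} = - 2 \left(o + o\right) = - 2 \cdot 2 o = - 4 o$)
$I{\left(b,J \right)} = -4 + \frac{12 + J}{-10 + b}$ ($I{\left(b,J \right)} = -4 + \frac{J + 12}{b - 10} = -4 + \frac{12 + J}{-10 + b}$)
$w = -12$ ($w = \frac{52 + 6 \cdot 6 - 4 \left(\left(-4\right) \left(-1\right)\right)}{-10 - -4} = \frac{52 + 36 - 16}{-10 + 4} = \frac{52 + 36 - 16}{-6} = \left(- \frac{1}{6}\right) 72 = -12$)
$\left(w + \left(7 + 20\right)\right)^{2} = \left(-12 + \left(7 + 20\right)\right)^{2} = \left(-12 + 27\right)^{2} = 15^{2} = 225$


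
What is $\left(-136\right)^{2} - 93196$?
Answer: $-74700$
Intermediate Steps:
$\left(-136\right)^{2} - 93196 = 18496 - 93196 = -74700$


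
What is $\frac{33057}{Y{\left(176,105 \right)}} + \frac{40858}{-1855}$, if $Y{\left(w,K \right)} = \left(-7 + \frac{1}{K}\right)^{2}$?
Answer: $\frac{654048610727}{999392380} \approx 654.45$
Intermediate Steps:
$\frac{33057}{Y{\left(176,105 \right)}} + \frac{40858}{-1855} = \frac{33057}{\frac{1}{11025} \left(-1 + 7 \cdot 105\right)^{2}} + \frac{40858}{-1855} = \frac{33057}{\frac{1}{11025} \left(-1 + 735\right)^{2}} + 40858 \left(- \frac{1}{1855}\right) = \frac{33057}{\frac{1}{11025} \cdot 734^{2}} - \frac{40858}{1855} = \frac{33057}{\frac{1}{11025} \cdot 538756} - \frac{40858}{1855} = \frac{33057}{\frac{538756}{11025}} - \frac{40858}{1855} = 33057 \cdot \frac{11025}{538756} - \frac{40858}{1855} = \frac{364453425}{538756} - \frac{40858}{1855} = \frac{654048610727}{999392380}$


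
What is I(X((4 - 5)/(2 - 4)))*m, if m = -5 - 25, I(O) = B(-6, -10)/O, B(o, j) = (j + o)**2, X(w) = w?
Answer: -15360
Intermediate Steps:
I(O) = 256/O (I(O) = (-10 - 6)**2/O = (-16)**2/O = 256/O)
m = -30
I(X((4 - 5)/(2 - 4)))*m = (256/(((4 - 5)/(2 - 4))))*(-30) = (256/((-1/(-2))))*(-30) = (256/((-1*(-1/2))))*(-30) = (256/(1/2))*(-30) = (256*2)*(-30) = 512*(-30) = -15360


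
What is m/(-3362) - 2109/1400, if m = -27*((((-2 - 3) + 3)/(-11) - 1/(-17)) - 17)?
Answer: -722190423/440085800 ≈ -1.6410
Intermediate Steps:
m = 84618/187 (m = -27*(((-5 + 3)*(-1/11) - 1*(-1/17)) - 17) = -27*((-2*(-1/11) + 1/17) - 17) = -27*((2/11 + 1/17) - 17) = -27*(45/187 - 17) = -27*(-3134/187) = 84618/187 ≈ 452.50)
m/(-3362) - 2109/1400 = (84618/187)/(-3362) - 2109/1400 = (84618/187)*(-1/3362) - 2109*1/1400 = -42309/314347 - 2109/1400 = -722190423/440085800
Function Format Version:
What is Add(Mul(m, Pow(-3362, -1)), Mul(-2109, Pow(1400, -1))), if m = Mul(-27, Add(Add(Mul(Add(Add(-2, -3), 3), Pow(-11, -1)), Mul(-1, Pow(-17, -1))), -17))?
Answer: Rational(-722190423, 440085800) ≈ -1.6410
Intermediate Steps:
m = Rational(84618, 187) (m = Mul(-27, Add(Add(Mul(Add(-5, 3), Rational(-1, 11)), Mul(-1, Rational(-1, 17))), -17)) = Mul(-27, Add(Add(Mul(-2, Rational(-1, 11)), Rational(1, 17)), -17)) = Mul(-27, Add(Add(Rational(2, 11), Rational(1, 17)), -17)) = Mul(-27, Add(Rational(45, 187), -17)) = Mul(-27, Rational(-3134, 187)) = Rational(84618, 187) ≈ 452.50)
Add(Mul(m, Pow(-3362, -1)), Mul(-2109, Pow(1400, -1))) = Add(Mul(Rational(84618, 187), Pow(-3362, -1)), Mul(-2109, Pow(1400, -1))) = Add(Mul(Rational(84618, 187), Rational(-1, 3362)), Mul(-2109, Rational(1, 1400))) = Add(Rational(-42309, 314347), Rational(-2109, 1400)) = Rational(-722190423, 440085800)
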